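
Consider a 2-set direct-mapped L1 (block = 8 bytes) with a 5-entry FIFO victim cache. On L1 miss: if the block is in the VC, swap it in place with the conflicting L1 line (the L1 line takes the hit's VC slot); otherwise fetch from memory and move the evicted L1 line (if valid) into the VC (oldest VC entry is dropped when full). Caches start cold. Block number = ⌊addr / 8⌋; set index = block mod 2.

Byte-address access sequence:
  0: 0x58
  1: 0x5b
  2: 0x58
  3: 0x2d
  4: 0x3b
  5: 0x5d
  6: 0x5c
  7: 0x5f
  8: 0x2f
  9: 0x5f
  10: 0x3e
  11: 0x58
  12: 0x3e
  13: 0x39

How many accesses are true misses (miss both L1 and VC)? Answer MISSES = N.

MISSES = 3

0: 0x58 (blk 11, set 1) → MISS  vc=[]
1: 0x5b (blk 11, set 1) → L1-HIT  vc=[]
2: 0x58 (blk 11, set 1) → L1-HIT  vc=[]
3: 0x2d (blk 5, set 1) → MISS  vc=[11]
4: 0x3b (blk 7, set 1) → MISS  vc=[11, 5]
5: 0x5d (blk 11, set 1) → VC-HIT  vc=[7, 5]
6: 0x5c (blk 11, set 1) → L1-HIT  vc=[7, 5]
7: 0x5f (blk 11, set 1) → L1-HIT  vc=[7, 5]
8: 0x2f (blk 5, set 1) → VC-HIT  vc=[7, 11]
9: 0x5f (blk 11, set 1) → VC-HIT  vc=[7, 5]
10: 0x3e (blk 7, set 1) → VC-HIT  vc=[11, 5]
11: 0x58 (blk 11, set 1) → VC-HIT  vc=[7, 5]
12: 0x3e (blk 7, set 1) → VC-HIT  vc=[11, 5]
13: 0x39 (blk 7, set 1) → L1-HIT  vc=[11, 5]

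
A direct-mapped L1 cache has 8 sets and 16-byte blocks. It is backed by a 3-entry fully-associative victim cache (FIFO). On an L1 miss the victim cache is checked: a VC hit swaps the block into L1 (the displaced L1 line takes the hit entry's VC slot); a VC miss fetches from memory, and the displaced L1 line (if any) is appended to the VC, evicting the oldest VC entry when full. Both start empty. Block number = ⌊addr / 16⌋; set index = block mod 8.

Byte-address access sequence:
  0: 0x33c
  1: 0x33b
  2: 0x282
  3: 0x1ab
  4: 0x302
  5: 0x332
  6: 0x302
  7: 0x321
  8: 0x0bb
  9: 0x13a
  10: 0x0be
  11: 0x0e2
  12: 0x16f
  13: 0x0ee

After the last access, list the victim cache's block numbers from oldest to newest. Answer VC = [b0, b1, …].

VC = [51, 19, 22]

  [0] addr=0x33c blk=51 s=3: MISS | VC []
  [1] addr=0x33b blk=51 s=3: L1-HIT | VC []
  [2] addr=0x282 blk=40 s=0: MISS | VC []
  [3] addr=0x1ab blk=26 s=2: MISS | VC []
  [4] addr=0x302 blk=48 s=0: MISS | VC [40]
  [5] addr=0x332 blk=51 s=3: L1-HIT | VC [40]
  [6] addr=0x302 blk=48 s=0: L1-HIT | VC [40]
  [7] addr=0x321 blk=50 s=2: MISS | VC [40, 26]
  [8] addr=0xbb blk=11 s=3: MISS | VC [40, 26, 51]
  [9] addr=0x13a blk=19 s=3: MISS | VC [26, 51, 11]
  [10] addr=0xbe blk=11 s=3: VC-HIT | VC [26, 51, 19]
  [11] addr=0xe2 blk=14 s=6: MISS | VC [26, 51, 19]
  [12] addr=0x16f blk=22 s=6: MISS | VC [51, 19, 14]
  [13] addr=0xee blk=14 s=6: VC-HIT | VC [51, 19, 22]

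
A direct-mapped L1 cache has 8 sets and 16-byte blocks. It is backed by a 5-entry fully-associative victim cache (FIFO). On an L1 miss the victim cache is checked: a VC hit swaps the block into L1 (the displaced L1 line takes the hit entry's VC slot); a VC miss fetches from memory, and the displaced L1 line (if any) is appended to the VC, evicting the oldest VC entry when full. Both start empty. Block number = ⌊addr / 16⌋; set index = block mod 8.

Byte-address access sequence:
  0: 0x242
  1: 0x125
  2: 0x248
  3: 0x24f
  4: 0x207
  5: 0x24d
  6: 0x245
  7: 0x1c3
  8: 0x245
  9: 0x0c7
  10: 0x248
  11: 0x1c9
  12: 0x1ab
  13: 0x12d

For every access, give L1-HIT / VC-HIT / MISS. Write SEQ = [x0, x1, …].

SEQ = [MISS, MISS, L1-HIT, L1-HIT, MISS, L1-HIT, L1-HIT, MISS, VC-HIT, MISS, VC-HIT, VC-HIT, MISS, VC-HIT]

0: 0x242 (blk 36, set 4) → MISS  vc=[]
1: 0x125 (blk 18, set 2) → MISS  vc=[]
2: 0x248 (blk 36, set 4) → L1-HIT  vc=[]
3: 0x24f (blk 36, set 4) → L1-HIT  vc=[]
4: 0x207 (blk 32, set 0) → MISS  vc=[]
5: 0x24d (blk 36, set 4) → L1-HIT  vc=[]
6: 0x245 (blk 36, set 4) → L1-HIT  vc=[]
7: 0x1c3 (blk 28, set 4) → MISS  vc=[36]
8: 0x245 (blk 36, set 4) → VC-HIT  vc=[28]
9: 0xc7 (blk 12, set 4) → MISS  vc=[28, 36]
10: 0x248 (blk 36, set 4) → VC-HIT  vc=[28, 12]
11: 0x1c9 (blk 28, set 4) → VC-HIT  vc=[36, 12]
12: 0x1ab (blk 26, set 2) → MISS  vc=[36, 12, 18]
13: 0x12d (blk 18, set 2) → VC-HIT  vc=[36, 12, 26]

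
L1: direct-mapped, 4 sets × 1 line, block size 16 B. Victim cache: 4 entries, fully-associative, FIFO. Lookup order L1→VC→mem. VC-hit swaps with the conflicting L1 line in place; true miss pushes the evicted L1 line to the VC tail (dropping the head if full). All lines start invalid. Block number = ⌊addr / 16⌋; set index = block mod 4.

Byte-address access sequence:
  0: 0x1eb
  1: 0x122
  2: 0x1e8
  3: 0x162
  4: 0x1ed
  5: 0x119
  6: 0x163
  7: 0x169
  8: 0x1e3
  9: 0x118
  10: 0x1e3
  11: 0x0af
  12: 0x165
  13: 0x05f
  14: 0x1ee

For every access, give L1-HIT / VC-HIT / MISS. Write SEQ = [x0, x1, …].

  [0] addr=0x1eb blk=30 s=2: MISS | VC []
  [1] addr=0x122 blk=18 s=2: MISS | VC [30]
  [2] addr=0x1e8 blk=30 s=2: VC-HIT | VC [18]
  [3] addr=0x162 blk=22 s=2: MISS | VC [18, 30]
  [4] addr=0x1ed blk=30 s=2: VC-HIT | VC [18, 22]
  [5] addr=0x119 blk=17 s=1: MISS | VC [18, 22]
  [6] addr=0x163 blk=22 s=2: VC-HIT | VC [18, 30]
  [7] addr=0x169 blk=22 s=2: L1-HIT | VC [18, 30]
  [8] addr=0x1e3 blk=30 s=2: VC-HIT | VC [18, 22]
  [9] addr=0x118 blk=17 s=1: L1-HIT | VC [18, 22]
  [10] addr=0x1e3 blk=30 s=2: L1-HIT | VC [18, 22]
  [11] addr=0xaf blk=10 s=2: MISS | VC [18, 22, 30]
  [12] addr=0x165 blk=22 s=2: VC-HIT | VC [18, 10, 30]
  [13] addr=0x5f blk=5 s=1: MISS | VC [18, 10, 30, 17]
  [14] addr=0x1ee blk=30 s=2: VC-HIT | VC [18, 10, 22, 17]

SEQ = [MISS, MISS, VC-HIT, MISS, VC-HIT, MISS, VC-HIT, L1-HIT, VC-HIT, L1-HIT, L1-HIT, MISS, VC-HIT, MISS, VC-HIT]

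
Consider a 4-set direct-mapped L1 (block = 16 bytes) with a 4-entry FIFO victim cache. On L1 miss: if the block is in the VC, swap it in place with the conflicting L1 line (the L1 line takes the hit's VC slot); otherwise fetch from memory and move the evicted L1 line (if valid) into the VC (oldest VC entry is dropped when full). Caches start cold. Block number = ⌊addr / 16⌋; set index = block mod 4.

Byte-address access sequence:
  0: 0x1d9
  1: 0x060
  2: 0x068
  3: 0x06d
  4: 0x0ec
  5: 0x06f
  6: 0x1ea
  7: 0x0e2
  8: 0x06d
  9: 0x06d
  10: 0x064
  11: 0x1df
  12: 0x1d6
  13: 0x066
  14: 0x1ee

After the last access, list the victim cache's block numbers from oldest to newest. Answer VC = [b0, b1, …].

VC = [6, 14]

#0 0x1d9→b29/s1 MISS; vc=[]
#1 0x60→b6/s2 MISS; vc=[]
#2 0x68→b6/s2 L1-HIT; vc=[]
#3 0x6d→b6/s2 L1-HIT; vc=[]
#4 0xec→b14/s2 MISS; vc=[6]
#5 0x6f→b6/s2 VC-HIT; vc=[14]
#6 0x1ea→b30/s2 MISS; vc=[14,6]
#7 0xe2→b14/s2 VC-HIT; vc=[30,6]
#8 0x6d→b6/s2 VC-HIT; vc=[30,14]
#9 0x6d→b6/s2 L1-HIT; vc=[30,14]
#10 0x64→b6/s2 L1-HIT; vc=[30,14]
#11 0x1df→b29/s1 L1-HIT; vc=[30,14]
#12 0x1d6→b29/s1 L1-HIT; vc=[30,14]
#13 0x66→b6/s2 L1-HIT; vc=[30,14]
#14 0x1ee→b30/s2 VC-HIT; vc=[6,14]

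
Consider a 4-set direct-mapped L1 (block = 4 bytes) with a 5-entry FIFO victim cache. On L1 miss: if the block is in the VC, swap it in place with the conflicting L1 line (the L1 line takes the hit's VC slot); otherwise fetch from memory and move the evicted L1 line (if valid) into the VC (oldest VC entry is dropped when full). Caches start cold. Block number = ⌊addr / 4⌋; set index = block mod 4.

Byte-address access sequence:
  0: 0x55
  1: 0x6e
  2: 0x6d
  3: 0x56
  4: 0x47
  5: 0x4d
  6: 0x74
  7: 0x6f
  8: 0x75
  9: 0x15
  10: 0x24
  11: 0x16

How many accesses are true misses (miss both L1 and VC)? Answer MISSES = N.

  [0] addr=0x55 blk=21 s=1: MISS | VC []
  [1] addr=0x6e blk=27 s=3: MISS | VC []
  [2] addr=0x6d blk=27 s=3: L1-HIT | VC []
  [3] addr=0x56 blk=21 s=1: L1-HIT | VC []
  [4] addr=0x47 blk=17 s=1: MISS | VC [21]
  [5] addr=0x4d blk=19 s=3: MISS | VC [21, 27]
  [6] addr=0x74 blk=29 s=1: MISS | VC [21, 27, 17]
  [7] addr=0x6f blk=27 s=3: VC-HIT | VC [21, 19, 17]
  [8] addr=0x75 blk=29 s=1: L1-HIT | VC [21, 19, 17]
  [9] addr=0x15 blk=5 s=1: MISS | VC [21, 19, 17, 29]
  [10] addr=0x24 blk=9 s=1: MISS | VC [21, 19, 17, 29, 5]
  [11] addr=0x16 blk=5 s=1: VC-HIT | VC [21, 19, 17, 29, 9]

MISSES = 7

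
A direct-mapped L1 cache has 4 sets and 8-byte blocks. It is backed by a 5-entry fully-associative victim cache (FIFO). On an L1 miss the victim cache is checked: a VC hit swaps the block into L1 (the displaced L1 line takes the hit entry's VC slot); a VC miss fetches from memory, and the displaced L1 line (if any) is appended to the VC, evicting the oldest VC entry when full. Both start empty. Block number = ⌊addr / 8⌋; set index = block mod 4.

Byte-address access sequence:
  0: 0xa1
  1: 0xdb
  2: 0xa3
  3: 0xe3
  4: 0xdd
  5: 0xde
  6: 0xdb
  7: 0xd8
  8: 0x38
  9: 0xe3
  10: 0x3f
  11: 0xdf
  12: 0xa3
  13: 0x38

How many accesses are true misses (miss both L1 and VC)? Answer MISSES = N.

MISSES = 4

  [0] addr=0xa1 blk=20 s=0: MISS | VC []
  [1] addr=0xdb blk=27 s=3: MISS | VC []
  [2] addr=0xa3 blk=20 s=0: L1-HIT | VC []
  [3] addr=0xe3 blk=28 s=0: MISS | VC [20]
  [4] addr=0xdd blk=27 s=3: L1-HIT | VC [20]
  [5] addr=0xde blk=27 s=3: L1-HIT | VC [20]
  [6] addr=0xdb blk=27 s=3: L1-HIT | VC [20]
  [7] addr=0xd8 blk=27 s=3: L1-HIT | VC [20]
  [8] addr=0x38 blk=7 s=3: MISS | VC [20, 27]
  [9] addr=0xe3 blk=28 s=0: L1-HIT | VC [20, 27]
  [10] addr=0x3f blk=7 s=3: L1-HIT | VC [20, 27]
  [11] addr=0xdf blk=27 s=3: VC-HIT | VC [20, 7]
  [12] addr=0xa3 blk=20 s=0: VC-HIT | VC [28, 7]
  [13] addr=0x38 blk=7 s=3: VC-HIT | VC [28, 27]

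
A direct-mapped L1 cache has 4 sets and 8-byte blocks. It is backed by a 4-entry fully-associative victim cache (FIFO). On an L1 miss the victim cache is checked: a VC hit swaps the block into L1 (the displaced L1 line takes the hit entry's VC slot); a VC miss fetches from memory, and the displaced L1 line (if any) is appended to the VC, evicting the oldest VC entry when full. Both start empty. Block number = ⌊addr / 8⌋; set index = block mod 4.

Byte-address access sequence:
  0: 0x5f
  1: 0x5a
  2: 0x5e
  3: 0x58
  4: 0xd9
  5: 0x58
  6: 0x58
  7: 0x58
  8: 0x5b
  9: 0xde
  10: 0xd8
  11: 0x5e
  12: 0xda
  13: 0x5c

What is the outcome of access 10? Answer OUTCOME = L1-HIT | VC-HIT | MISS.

  [0] addr=0x5f blk=11 s=3: MISS | VC []
  [1] addr=0x5a blk=11 s=3: L1-HIT | VC []
  [2] addr=0x5e blk=11 s=3: L1-HIT | VC []
  [3] addr=0x58 blk=11 s=3: L1-HIT | VC []
  [4] addr=0xd9 blk=27 s=3: MISS | VC [11]
  [5] addr=0x58 blk=11 s=3: VC-HIT | VC [27]
  [6] addr=0x58 blk=11 s=3: L1-HIT | VC [27]
  [7] addr=0x58 blk=11 s=3: L1-HIT | VC [27]
  [8] addr=0x5b blk=11 s=3: L1-HIT | VC [27]
  [9] addr=0xde blk=27 s=3: VC-HIT | VC [11]
  [10] addr=0xd8 blk=27 s=3: L1-HIT | VC [11]
  [11] addr=0x5e blk=11 s=3: VC-HIT | VC [27]
  [12] addr=0xda blk=27 s=3: VC-HIT | VC [11]
  [13] addr=0x5c blk=11 s=3: VC-HIT | VC [27]

OUTCOME = L1-HIT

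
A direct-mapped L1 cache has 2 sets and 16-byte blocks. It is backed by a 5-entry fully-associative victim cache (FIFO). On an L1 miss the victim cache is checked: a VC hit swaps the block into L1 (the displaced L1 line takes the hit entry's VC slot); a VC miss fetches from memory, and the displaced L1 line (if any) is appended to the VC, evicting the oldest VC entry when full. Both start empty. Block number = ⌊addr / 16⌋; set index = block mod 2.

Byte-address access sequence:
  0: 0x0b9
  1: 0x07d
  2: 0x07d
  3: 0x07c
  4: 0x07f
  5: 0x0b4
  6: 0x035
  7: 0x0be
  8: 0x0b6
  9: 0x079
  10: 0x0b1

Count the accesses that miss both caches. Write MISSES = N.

MISSES = 3

  [0] addr=0xb9 blk=11 s=1: MISS | VC []
  [1] addr=0x7d blk=7 s=1: MISS | VC [11]
  [2] addr=0x7d blk=7 s=1: L1-HIT | VC [11]
  [3] addr=0x7c blk=7 s=1: L1-HIT | VC [11]
  [4] addr=0x7f blk=7 s=1: L1-HIT | VC [11]
  [5] addr=0xb4 blk=11 s=1: VC-HIT | VC [7]
  [6] addr=0x35 blk=3 s=1: MISS | VC [7, 11]
  [7] addr=0xbe blk=11 s=1: VC-HIT | VC [7, 3]
  [8] addr=0xb6 blk=11 s=1: L1-HIT | VC [7, 3]
  [9] addr=0x79 blk=7 s=1: VC-HIT | VC [11, 3]
  [10] addr=0xb1 blk=11 s=1: VC-HIT | VC [7, 3]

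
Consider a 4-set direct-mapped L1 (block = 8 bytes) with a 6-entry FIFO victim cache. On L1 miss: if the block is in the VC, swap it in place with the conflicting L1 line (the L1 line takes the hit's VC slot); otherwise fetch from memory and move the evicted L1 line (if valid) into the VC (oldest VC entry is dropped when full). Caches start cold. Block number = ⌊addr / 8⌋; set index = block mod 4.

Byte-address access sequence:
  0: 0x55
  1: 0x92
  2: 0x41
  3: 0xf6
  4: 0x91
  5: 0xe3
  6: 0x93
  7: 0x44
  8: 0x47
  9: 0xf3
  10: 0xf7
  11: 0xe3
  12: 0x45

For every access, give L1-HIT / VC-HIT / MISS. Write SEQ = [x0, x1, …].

0: 0x55 (blk 10, set 2) → MISS  vc=[]
1: 0x92 (blk 18, set 2) → MISS  vc=[10]
2: 0x41 (blk 8, set 0) → MISS  vc=[10]
3: 0xf6 (blk 30, set 2) → MISS  vc=[10, 18]
4: 0x91 (blk 18, set 2) → VC-HIT  vc=[10, 30]
5: 0xe3 (blk 28, set 0) → MISS  vc=[10, 30, 8]
6: 0x93 (blk 18, set 2) → L1-HIT  vc=[10, 30, 8]
7: 0x44 (blk 8, set 0) → VC-HIT  vc=[10, 30, 28]
8: 0x47 (blk 8, set 0) → L1-HIT  vc=[10, 30, 28]
9: 0xf3 (blk 30, set 2) → VC-HIT  vc=[10, 18, 28]
10: 0xf7 (blk 30, set 2) → L1-HIT  vc=[10, 18, 28]
11: 0xe3 (blk 28, set 0) → VC-HIT  vc=[10, 18, 8]
12: 0x45 (blk 8, set 0) → VC-HIT  vc=[10, 18, 28]

SEQ = [MISS, MISS, MISS, MISS, VC-HIT, MISS, L1-HIT, VC-HIT, L1-HIT, VC-HIT, L1-HIT, VC-HIT, VC-HIT]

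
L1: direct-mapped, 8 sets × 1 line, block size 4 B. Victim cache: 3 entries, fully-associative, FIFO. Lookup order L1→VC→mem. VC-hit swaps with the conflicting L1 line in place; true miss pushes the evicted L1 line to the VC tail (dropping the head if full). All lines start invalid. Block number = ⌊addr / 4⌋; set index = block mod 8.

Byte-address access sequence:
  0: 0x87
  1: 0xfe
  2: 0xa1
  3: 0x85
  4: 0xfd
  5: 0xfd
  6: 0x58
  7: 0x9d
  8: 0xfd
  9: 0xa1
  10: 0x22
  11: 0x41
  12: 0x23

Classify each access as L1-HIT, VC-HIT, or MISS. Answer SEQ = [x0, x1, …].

0: 0x87 (blk 33, set 1) → MISS  vc=[]
1: 0xfe (blk 63, set 7) → MISS  vc=[]
2: 0xa1 (blk 40, set 0) → MISS  vc=[]
3: 0x85 (blk 33, set 1) → L1-HIT  vc=[]
4: 0xfd (blk 63, set 7) → L1-HIT  vc=[]
5: 0xfd (blk 63, set 7) → L1-HIT  vc=[]
6: 0x58 (blk 22, set 6) → MISS  vc=[]
7: 0x9d (blk 39, set 7) → MISS  vc=[63]
8: 0xfd (blk 63, set 7) → VC-HIT  vc=[39]
9: 0xa1 (blk 40, set 0) → L1-HIT  vc=[39]
10: 0x22 (blk 8, set 0) → MISS  vc=[39, 40]
11: 0x41 (blk 16, set 0) → MISS  vc=[39, 40, 8]
12: 0x23 (blk 8, set 0) → VC-HIT  vc=[39, 40, 16]

SEQ = [MISS, MISS, MISS, L1-HIT, L1-HIT, L1-HIT, MISS, MISS, VC-HIT, L1-HIT, MISS, MISS, VC-HIT]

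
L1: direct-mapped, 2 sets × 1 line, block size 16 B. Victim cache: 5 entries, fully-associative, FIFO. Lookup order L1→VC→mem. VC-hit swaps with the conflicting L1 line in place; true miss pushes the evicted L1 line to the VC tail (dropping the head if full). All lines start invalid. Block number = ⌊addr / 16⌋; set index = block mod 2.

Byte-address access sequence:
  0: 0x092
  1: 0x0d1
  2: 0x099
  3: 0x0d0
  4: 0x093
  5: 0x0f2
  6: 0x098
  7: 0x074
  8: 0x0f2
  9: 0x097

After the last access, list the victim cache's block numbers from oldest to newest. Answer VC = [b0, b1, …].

VC = [13, 7, 15]

  [0] addr=0x92 blk=9 s=1: MISS | VC []
  [1] addr=0xd1 blk=13 s=1: MISS | VC [9]
  [2] addr=0x99 blk=9 s=1: VC-HIT | VC [13]
  [3] addr=0xd0 blk=13 s=1: VC-HIT | VC [9]
  [4] addr=0x93 blk=9 s=1: VC-HIT | VC [13]
  [5] addr=0xf2 blk=15 s=1: MISS | VC [13, 9]
  [6] addr=0x98 blk=9 s=1: VC-HIT | VC [13, 15]
  [7] addr=0x74 blk=7 s=1: MISS | VC [13, 15, 9]
  [8] addr=0xf2 blk=15 s=1: VC-HIT | VC [13, 7, 9]
  [9] addr=0x97 blk=9 s=1: VC-HIT | VC [13, 7, 15]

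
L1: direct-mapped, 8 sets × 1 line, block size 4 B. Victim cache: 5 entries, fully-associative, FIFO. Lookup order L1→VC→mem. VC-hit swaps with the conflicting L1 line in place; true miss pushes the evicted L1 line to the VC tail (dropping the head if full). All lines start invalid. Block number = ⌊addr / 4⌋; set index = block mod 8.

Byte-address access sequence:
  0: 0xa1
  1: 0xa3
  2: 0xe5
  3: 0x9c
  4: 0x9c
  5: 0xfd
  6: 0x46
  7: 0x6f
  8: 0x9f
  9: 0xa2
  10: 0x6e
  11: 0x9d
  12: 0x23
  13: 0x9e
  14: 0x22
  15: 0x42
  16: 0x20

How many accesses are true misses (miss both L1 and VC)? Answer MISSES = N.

MISSES = 8

0: 0xa1 (blk 40, set 0) → MISS  vc=[]
1: 0xa3 (blk 40, set 0) → L1-HIT  vc=[]
2: 0xe5 (blk 57, set 1) → MISS  vc=[]
3: 0x9c (blk 39, set 7) → MISS  vc=[]
4: 0x9c (blk 39, set 7) → L1-HIT  vc=[]
5: 0xfd (blk 63, set 7) → MISS  vc=[39]
6: 0x46 (blk 17, set 1) → MISS  vc=[39, 57]
7: 0x6f (blk 27, set 3) → MISS  vc=[39, 57]
8: 0x9f (blk 39, set 7) → VC-HIT  vc=[63, 57]
9: 0xa2 (blk 40, set 0) → L1-HIT  vc=[63, 57]
10: 0x6e (blk 27, set 3) → L1-HIT  vc=[63, 57]
11: 0x9d (blk 39, set 7) → L1-HIT  vc=[63, 57]
12: 0x23 (blk 8, set 0) → MISS  vc=[63, 57, 40]
13: 0x9e (blk 39, set 7) → L1-HIT  vc=[63, 57, 40]
14: 0x22 (blk 8, set 0) → L1-HIT  vc=[63, 57, 40]
15: 0x42 (blk 16, set 0) → MISS  vc=[63, 57, 40, 8]
16: 0x20 (blk 8, set 0) → VC-HIT  vc=[63, 57, 40, 16]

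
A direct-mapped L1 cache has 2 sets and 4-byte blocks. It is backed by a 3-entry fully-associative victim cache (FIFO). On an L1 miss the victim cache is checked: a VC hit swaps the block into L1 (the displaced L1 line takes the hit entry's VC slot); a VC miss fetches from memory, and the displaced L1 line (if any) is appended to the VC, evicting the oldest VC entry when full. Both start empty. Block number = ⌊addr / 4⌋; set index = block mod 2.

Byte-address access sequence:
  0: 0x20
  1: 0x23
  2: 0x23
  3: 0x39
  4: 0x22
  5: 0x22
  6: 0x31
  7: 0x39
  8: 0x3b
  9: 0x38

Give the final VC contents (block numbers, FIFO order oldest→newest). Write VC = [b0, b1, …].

VC = [12, 8]

  [0] addr=0x20 blk=8 s=0: MISS | VC []
  [1] addr=0x23 blk=8 s=0: L1-HIT | VC []
  [2] addr=0x23 blk=8 s=0: L1-HIT | VC []
  [3] addr=0x39 blk=14 s=0: MISS | VC [8]
  [4] addr=0x22 blk=8 s=0: VC-HIT | VC [14]
  [5] addr=0x22 blk=8 s=0: L1-HIT | VC [14]
  [6] addr=0x31 blk=12 s=0: MISS | VC [14, 8]
  [7] addr=0x39 blk=14 s=0: VC-HIT | VC [12, 8]
  [8] addr=0x3b blk=14 s=0: L1-HIT | VC [12, 8]
  [9] addr=0x38 blk=14 s=0: L1-HIT | VC [12, 8]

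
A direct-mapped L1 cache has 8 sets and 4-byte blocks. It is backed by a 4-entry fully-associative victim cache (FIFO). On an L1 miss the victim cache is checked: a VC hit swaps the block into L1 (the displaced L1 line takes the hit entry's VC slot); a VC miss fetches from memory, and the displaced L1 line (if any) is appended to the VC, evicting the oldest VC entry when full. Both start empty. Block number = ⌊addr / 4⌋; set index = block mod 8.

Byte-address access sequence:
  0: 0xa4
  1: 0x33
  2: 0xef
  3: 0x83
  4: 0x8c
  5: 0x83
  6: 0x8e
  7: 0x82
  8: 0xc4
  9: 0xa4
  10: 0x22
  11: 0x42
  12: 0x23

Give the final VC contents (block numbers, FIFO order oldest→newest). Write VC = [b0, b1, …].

#0 0xa4→b41/s1 MISS; vc=[]
#1 0x33→b12/s4 MISS; vc=[]
#2 0xef→b59/s3 MISS; vc=[]
#3 0x83→b32/s0 MISS; vc=[]
#4 0x8c→b35/s3 MISS; vc=[59]
#5 0x83→b32/s0 L1-HIT; vc=[59]
#6 0x8e→b35/s3 L1-HIT; vc=[59]
#7 0x82→b32/s0 L1-HIT; vc=[59]
#8 0xc4→b49/s1 MISS; vc=[59,41]
#9 0xa4→b41/s1 VC-HIT; vc=[59,49]
#10 0x22→b8/s0 MISS; vc=[59,49,32]
#11 0x42→b16/s0 MISS; vc=[59,49,32,8]
#12 0x23→b8/s0 VC-HIT; vc=[59,49,32,16]

VC = [59, 49, 32, 16]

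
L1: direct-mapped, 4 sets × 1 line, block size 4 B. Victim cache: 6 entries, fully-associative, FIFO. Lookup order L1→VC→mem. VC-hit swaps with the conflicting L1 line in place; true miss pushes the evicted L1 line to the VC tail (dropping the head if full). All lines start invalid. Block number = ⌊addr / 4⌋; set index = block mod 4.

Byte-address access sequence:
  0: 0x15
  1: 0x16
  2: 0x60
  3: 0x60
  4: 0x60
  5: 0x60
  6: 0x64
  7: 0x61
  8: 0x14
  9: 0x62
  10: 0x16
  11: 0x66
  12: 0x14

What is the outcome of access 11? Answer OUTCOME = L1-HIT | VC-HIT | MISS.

0: 0x15 (blk 5, set 1) → MISS  vc=[]
1: 0x16 (blk 5, set 1) → L1-HIT  vc=[]
2: 0x60 (blk 24, set 0) → MISS  vc=[]
3: 0x60 (blk 24, set 0) → L1-HIT  vc=[]
4: 0x60 (blk 24, set 0) → L1-HIT  vc=[]
5: 0x60 (blk 24, set 0) → L1-HIT  vc=[]
6: 0x64 (blk 25, set 1) → MISS  vc=[5]
7: 0x61 (blk 24, set 0) → L1-HIT  vc=[5]
8: 0x14 (blk 5, set 1) → VC-HIT  vc=[25]
9: 0x62 (blk 24, set 0) → L1-HIT  vc=[25]
10: 0x16 (blk 5, set 1) → L1-HIT  vc=[25]
11: 0x66 (blk 25, set 1) → VC-HIT  vc=[5]
12: 0x14 (blk 5, set 1) → VC-HIT  vc=[25]

OUTCOME = VC-HIT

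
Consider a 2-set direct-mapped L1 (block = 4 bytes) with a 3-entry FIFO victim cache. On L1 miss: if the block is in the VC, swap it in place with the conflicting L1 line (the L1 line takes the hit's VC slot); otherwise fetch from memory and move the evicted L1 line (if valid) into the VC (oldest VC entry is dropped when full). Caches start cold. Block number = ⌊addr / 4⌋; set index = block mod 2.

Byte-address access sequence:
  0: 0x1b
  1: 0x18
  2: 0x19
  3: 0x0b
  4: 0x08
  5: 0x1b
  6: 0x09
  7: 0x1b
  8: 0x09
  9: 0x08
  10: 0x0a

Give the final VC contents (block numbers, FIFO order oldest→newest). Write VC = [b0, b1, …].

VC = [6]

#0 0x1b→b6/s0 MISS; vc=[]
#1 0x18→b6/s0 L1-HIT; vc=[]
#2 0x19→b6/s0 L1-HIT; vc=[]
#3 0xb→b2/s0 MISS; vc=[6]
#4 0x8→b2/s0 L1-HIT; vc=[6]
#5 0x1b→b6/s0 VC-HIT; vc=[2]
#6 0x9→b2/s0 VC-HIT; vc=[6]
#7 0x1b→b6/s0 VC-HIT; vc=[2]
#8 0x9→b2/s0 VC-HIT; vc=[6]
#9 0x8→b2/s0 L1-HIT; vc=[6]
#10 0xa→b2/s0 L1-HIT; vc=[6]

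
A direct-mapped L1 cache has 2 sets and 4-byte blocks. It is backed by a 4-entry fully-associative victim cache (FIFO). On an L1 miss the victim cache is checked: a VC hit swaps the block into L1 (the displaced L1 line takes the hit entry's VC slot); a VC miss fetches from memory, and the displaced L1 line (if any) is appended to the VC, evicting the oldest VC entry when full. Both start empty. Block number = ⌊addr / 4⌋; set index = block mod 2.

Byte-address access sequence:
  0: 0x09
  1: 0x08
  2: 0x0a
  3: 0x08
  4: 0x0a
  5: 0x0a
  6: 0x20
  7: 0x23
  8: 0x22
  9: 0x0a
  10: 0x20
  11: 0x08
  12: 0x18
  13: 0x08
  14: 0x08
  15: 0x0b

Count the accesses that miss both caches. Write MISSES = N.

MISSES = 3

#0 0x9→b2/s0 MISS; vc=[]
#1 0x8→b2/s0 L1-HIT; vc=[]
#2 0xa→b2/s0 L1-HIT; vc=[]
#3 0x8→b2/s0 L1-HIT; vc=[]
#4 0xa→b2/s0 L1-HIT; vc=[]
#5 0xa→b2/s0 L1-HIT; vc=[]
#6 0x20→b8/s0 MISS; vc=[2]
#7 0x23→b8/s0 L1-HIT; vc=[2]
#8 0x22→b8/s0 L1-HIT; vc=[2]
#9 0xa→b2/s0 VC-HIT; vc=[8]
#10 0x20→b8/s0 VC-HIT; vc=[2]
#11 0x8→b2/s0 VC-HIT; vc=[8]
#12 0x18→b6/s0 MISS; vc=[8,2]
#13 0x8→b2/s0 VC-HIT; vc=[8,6]
#14 0x8→b2/s0 L1-HIT; vc=[8,6]
#15 0xb→b2/s0 L1-HIT; vc=[8,6]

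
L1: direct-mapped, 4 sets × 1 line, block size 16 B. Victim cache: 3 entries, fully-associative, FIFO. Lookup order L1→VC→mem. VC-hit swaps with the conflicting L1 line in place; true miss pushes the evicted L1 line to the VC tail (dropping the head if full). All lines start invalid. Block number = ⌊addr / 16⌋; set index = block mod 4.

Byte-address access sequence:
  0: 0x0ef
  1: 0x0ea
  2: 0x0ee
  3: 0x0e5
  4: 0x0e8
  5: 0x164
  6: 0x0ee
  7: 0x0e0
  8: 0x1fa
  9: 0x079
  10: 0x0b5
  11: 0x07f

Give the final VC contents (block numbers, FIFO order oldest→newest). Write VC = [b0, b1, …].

VC = [22, 31, 11]

  [0] addr=0xef blk=14 s=2: MISS | VC []
  [1] addr=0xea blk=14 s=2: L1-HIT | VC []
  [2] addr=0xee blk=14 s=2: L1-HIT | VC []
  [3] addr=0xe5 blk=14 s=2: L1-HIT | VC []
  [4] addr=0xe8 blk=14 s=2: L1-HIT | VC []
  [5] addr=0x164 blk=22 s=2: MISS | VC [14]
  [6] addr=0xee blk=14 s=2: VC-HIT | VC [22]
  [7] addr=0xe0 blk=14 s=2: L1-HIT | VC [22]
  [8] addr=0x1fa blk=31 s=3: MISS | VC [22]
  [9] addr=0x79 blk=7 s=3: MISS | VC [22, 31]
  [10] addr=0xb5 blk=11 s=3: MISS | VC [22, 31, 7]
  [11] addr=0x7f blk=7 s=3: VC-HIT | VC [22, 31, 11]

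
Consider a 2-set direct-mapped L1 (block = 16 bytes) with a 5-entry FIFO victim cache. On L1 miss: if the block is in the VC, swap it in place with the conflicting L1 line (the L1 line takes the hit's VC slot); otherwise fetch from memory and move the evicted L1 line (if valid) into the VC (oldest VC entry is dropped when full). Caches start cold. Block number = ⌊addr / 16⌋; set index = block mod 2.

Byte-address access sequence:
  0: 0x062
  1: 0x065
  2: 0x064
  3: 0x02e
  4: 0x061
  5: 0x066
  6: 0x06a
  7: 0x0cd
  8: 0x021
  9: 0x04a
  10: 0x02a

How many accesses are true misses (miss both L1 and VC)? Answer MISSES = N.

MISSES = 4

  [0] addr=0x62 blk=6 s=0: MISS | VC []
  [1] addr=0x65 blk=6 s=0: L1-HIT | VC []
  [2] addr=0x64 blk=6 s=0: L1-HIT | VC []
  [3] addr=0x2e blk=2 s=0: MISS | VC [6]
  [4] addr=0x61 blk=6 s=0: VC-HIT | VC [2]
  [5] addr=0x66 blk=6 s=0: L1-HIT | VC [2]
  [6] addr=0x6a blk=6 s=0: L1-HIT | VC [2]
  [7] addr=0xcd blk=12 s=0: MISS | VC [2, 6]
  [8] addr=0x21 blk=2 s=0: VC-HIT | VC [12, 6]
  [9] addr=0x4a blk=4 s=0: MISS | VC [12, 6, 2]
  [10] addr=0x2a blk=2 s=0: VC-HIT | VC [12, 6, 4]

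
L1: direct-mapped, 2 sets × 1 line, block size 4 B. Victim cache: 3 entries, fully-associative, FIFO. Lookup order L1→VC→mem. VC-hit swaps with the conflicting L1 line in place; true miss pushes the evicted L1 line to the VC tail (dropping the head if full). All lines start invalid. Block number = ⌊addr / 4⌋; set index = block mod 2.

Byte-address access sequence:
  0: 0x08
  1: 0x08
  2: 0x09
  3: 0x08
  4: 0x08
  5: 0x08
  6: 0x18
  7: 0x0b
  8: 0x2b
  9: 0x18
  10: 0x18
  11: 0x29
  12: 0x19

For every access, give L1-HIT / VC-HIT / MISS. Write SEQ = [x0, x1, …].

SEQ = [MISS, L1-HIT, L1-HIT, L1-HIT, L1-HIT, L1-HIT, MISS, VC-HIT, MISS, VC-HIT, L1-HIT, VC-HIT, VC-HIT]

  [0] addr=0x8 blk=2 s=0: MISS | VC []
  [1] addr=0x8 blk=2 s=0: L1-HIT | VC []
  [2] addr=0x9 blk=2 s=0: L1-HIT | VC []
  [3] addr=0x8 blk=2 s=0: L1-HIT | VC []
  [4] addr=0x8 blk=2 s=0: L1-HIT | VC []
  [5] addr=0x8 blk=2 s=0: L1-HIT | VC []
  [6] addr=0x18 blk=6 s=0: MISS | VC [2]
  [7] addr=0xb blk=2 s=0: VC-HIT | VC [6]
  [8] addr=0x2b blk=10 s=0: MISS | VC [6, 2]
  [9] addr=0x18 blk=6 s=0: VC-HIT | VC [10, 2]
  [10] addr=0x18 blk=6 s=0: L1-HIT | VC [10, 2]
  [11] addr=0x29 blk=10 s=0: VC-HIT | VC [6, 2]
  [12] addr=0x19 blk=6 s=0: VC-HIT | VC [10, 2]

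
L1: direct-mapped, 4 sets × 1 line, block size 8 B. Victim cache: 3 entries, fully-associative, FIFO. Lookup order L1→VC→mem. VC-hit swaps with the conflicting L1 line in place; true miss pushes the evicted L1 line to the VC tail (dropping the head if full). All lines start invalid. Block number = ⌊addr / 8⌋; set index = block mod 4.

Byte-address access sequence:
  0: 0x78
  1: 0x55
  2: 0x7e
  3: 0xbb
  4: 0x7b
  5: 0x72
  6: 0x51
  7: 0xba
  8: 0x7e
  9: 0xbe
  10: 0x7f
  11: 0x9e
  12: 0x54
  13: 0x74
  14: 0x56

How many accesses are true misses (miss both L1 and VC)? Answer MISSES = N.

MISSES = 5

0: 0x78 (blk 15, set 3) → MISS  vc=[]
1: 0x55 (blk 10, set 2) → MISS  vc=[]
2: 0x7e (blk 15, set 3) → L1-HIT  vc=[]
3: 0xbb (blk 23, set 3) → MISS  vc=[15]
4: 0x7b (blk 15, set 3) → VC-HIT  vc=[23]
5: 0x72 (blk 14, set 2) → MISS  vc=[23, 10]
6: 0x51 (blk 10, set 2) → VC-HIT  vc=[23, 14]
7: 0xba (blk 23, set 3) → VC-HIT  vc=[15, 14]
8: 0x7e (blk 15, set 3) → VC-HIT  vc=[23, 14]
9: 0xbe (blk 23, set 3) → VC-HIT  vc=[15, 14]
10: 0x7f (blk 15, set 3) → VC-HIT  vc=[23, 14]
11: 0x9e (blk 19, set 3) → MISS  vc=[23, 14, 15]
12: 0x54 (blk 10, set 2) → L1-HIT  vc=[23, 14, 15]
13: 0x74 (blk 14, set 2) → VC-HIT  vc=[23, 10, 15]
14: 0x56 (blk 10, set 2) → VC-HIT  vc=[23, 14, 15]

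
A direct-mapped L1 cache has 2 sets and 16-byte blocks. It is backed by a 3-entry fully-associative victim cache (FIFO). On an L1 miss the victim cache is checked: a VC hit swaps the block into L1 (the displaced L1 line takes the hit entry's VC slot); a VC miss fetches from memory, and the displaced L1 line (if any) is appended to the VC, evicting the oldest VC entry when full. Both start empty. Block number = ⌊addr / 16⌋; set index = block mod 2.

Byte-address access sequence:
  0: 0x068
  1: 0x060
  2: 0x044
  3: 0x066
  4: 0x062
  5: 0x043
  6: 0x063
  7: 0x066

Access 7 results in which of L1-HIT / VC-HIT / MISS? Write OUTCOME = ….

  [0] addr=0x68 blk=6 s=0: MISS | VC []
  [1] addr=0x60 blk=6 s=0: L1-HIT | VC []
  [2] addr=0x44 blk=4 s=0: MISS | VC [6]
  [3] addr=0x66 blk=6 s=0: VC-HIT | VC [4]
  [4] addr=0x62 blk=6 s=0: L1-HIT | VC [4]
  [5] addr=0x43 blk=4 s=0: VC-HIT | VC [6]
  [6] addr=0x63 blk=6 s=0: VC-HIT | VC [4]
  [7] addr=0x66 blk=6 s=0: L1-HIT | VC [4]

OUTCOME = L1-HIT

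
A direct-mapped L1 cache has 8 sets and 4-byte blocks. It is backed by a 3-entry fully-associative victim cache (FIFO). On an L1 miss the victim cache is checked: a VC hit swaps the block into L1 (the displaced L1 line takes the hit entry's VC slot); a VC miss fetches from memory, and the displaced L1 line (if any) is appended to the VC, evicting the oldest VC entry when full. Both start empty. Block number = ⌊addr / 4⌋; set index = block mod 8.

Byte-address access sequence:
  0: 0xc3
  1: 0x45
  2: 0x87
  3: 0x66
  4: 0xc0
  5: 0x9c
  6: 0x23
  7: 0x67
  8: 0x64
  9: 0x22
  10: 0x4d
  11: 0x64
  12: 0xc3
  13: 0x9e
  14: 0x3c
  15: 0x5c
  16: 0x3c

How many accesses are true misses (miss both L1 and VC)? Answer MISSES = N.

#0 0xc3→b48/s0 MISS; vc=[]
#1 0x45→b17/s1 MISS; vc=[]
#2 0x87→b33/s1 MISS; vc=[17]
#3 0x66→b25/s1 MISS; vc=[17,33]
#4 0xc0→b48/s0 L1-HIT; vc=[17,33]
#5 0x9c→b39/s7 MISS; vc=[17,33]
#6 0x23→b8/s0 MISS; vc=[17,33,48]
#7 0x67→b25/s1 L1-HIT; vc=[17,33,48]
#8 0x64→b25/s1 L1-HIT; vc=[17,33,48]
#9 0x22→b8/s0 L1-HIT; vc=[17,33,48]
#10 0x4d→b19/s3 MISS; vc=[17,33,48]
#11 0x64→b25/s1 L1-HIT; vc=[17,33,48]
#12 0xc3→b48/s0 VC-HIT; vc=[17,33,8]
#13 0x9e→b39/s7 L1-HIT; vc=[17,33,8]
#14 0x3c→b15/s7 MISS; vc=[33,8,39]
#15 0x5c→b23/s7 MISS; vc=[8,39,15]
#16 0x3c→b15/s7 VC-HIT; vc=[8,39,23]

MISSES = 9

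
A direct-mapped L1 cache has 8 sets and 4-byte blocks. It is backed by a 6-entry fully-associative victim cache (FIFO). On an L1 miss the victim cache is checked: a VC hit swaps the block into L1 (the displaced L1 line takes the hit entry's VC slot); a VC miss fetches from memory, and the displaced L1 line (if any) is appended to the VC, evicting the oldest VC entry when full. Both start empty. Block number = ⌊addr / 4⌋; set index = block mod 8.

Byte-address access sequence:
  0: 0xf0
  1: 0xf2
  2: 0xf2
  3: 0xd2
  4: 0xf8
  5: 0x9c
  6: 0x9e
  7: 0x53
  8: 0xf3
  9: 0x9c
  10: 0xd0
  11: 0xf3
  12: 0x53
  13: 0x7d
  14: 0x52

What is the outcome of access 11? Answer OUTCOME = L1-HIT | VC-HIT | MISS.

OUTCOME = VC-HIT

#0 0xf0→b60/s4 MISS; vc=[]
#1 0xf2→b60/s4 L1-HIT; vc=[]
#2 0xf2→b60/s4 L1-HIT; vc=[]
#3 0xd2→b52/s4 MISS; vc=[60]
#4 0xf8→b62/s6 MISS; vc=[60]
#5 0x9c→b39/s7 MISS; vc=[60]
#6 0x9e→b39/s7 L1-HIT; vc=[60]
#7 0x53→b20/s4 MISS; vc=[60,52]
#8 0xf3→b60/s4 VC-HIT; vc=[20,52]
#9 0x9c→b39/s7 L1-HIT; vc=[20,52]
#10 0xd0→b52/s4 VC-HIT; vc=[20,60]
#11 0xf3→b60/s4 VC-HIT; vc=[20,52]
#12 0x53→b20/s4 VC-HIT; vc=[60,52]
#13 0x7d→b31/s7 MISS; vc=[60,52,39]
#14 0x52→b20/s4 L1-HIT; vc=[60,52,39]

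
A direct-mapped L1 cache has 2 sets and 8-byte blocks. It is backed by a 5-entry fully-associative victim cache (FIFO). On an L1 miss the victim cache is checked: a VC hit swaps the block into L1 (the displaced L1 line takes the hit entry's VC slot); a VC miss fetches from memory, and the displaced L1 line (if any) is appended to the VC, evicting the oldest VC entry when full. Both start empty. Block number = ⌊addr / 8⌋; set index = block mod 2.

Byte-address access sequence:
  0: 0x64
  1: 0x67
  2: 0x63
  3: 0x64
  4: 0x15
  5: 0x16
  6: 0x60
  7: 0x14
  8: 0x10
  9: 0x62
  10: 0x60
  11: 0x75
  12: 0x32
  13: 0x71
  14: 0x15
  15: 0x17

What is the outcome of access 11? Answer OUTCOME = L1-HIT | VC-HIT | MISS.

OUTCOME = MISS

  [0] addr=0x64 blk=12 s=0: MISS | VC []
  [1] addr=0x67 blk=12 s=0: L1-HIT | VC []
  [2] addr=0x63 blk=12 s=0: L1-HIT | VC []
  [3] addr=0x64 blk=12 s=0: L1-HIT | VC []
  [4] addr=0x15 blk=2 s=0: MISS | VC [12]
  [5] addr=0x16 blk=2 s=0: L1-HIT | VC [12]
  [6] addr=0x60 blk=12 s=0: VC-HIT | VC [2]
  [7] addr=0x14 blk=2 s=0: VC-HIT | VC [12]
  [8] addr=0x10 blk=2 s=0: L1-HIT | VC [12]
  [9] addr=0x62 blk=12 s=0: VC-HIT | VC [2]
  [10] addr=0x60 blk=12 s=0: L1-HIT | VC [2]
  [11] addr=0x75 blk=14 s=0: MISS | VC [2, 12]
  [12] addr=0x32 blk=6 s=0: MISS | VC [2, 12, 14]
  [13] addr=0x71 blk=14 s=0: VC-HIT | VC [2, 12, 6]
  [14] addr=0x15 blk=2 s=0: VC-HIT | VC [14, 12, 6]
  [15] addr=0x17 blk=2 s=0: L1-HIT | VC [14, 12, 6]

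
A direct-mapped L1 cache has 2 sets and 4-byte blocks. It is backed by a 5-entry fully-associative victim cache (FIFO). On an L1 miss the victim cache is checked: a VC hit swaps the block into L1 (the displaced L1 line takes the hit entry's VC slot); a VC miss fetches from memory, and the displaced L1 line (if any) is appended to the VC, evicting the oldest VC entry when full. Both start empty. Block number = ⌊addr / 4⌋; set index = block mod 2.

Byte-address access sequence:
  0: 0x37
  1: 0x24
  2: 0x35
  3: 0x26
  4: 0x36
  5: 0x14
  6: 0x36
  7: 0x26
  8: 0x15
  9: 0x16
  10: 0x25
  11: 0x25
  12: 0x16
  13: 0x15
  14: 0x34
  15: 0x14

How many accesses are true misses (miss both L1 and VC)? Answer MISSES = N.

0: 0x37 (blk 13, set 1) → MISS  vc=[]
1: 0x24 (blk 9, set 1) → MISS  vc=[13]
2: 0x35 (blk 13, set 1) → VC-HIT  vc=[9]
3: 0x26 (blk 9, set 1) → VC-HIT  vc=[13]
4: 0x36 (blk 13, set 1) → VC-HIT  vc=[9]
5: 0x14 (blk 5, set 1) → MISS  vc=[9, 13]
6: 0x36 (blk 13, set 1) → VC-HIT  vc=[9, 5]
7: 0x26 (blk 9, set 1) → VC-HIT  vc=[13, 5]
8: 0x15 (blk 5, set 1) → VC-HIT  vc=[13, 9]
9: 0x16 (blk 5, set 1) → L1-HIT  vc=[13, 9]
10: 0x25 (blk 9, set 1) → VC-HIT  vc=[13, 5]
11: 0x25 (blk 9, set 1) → L1-HIT  vc=[13, 5]
12: 0x16 (blk 5, set 1) → VC-HIT  vc=[13, 9]
13: 0x15 (blk 5, set 1) → L1-HIT  vc=[13, 9]
14: 0x34 (blk 13, set 1) → VC-HIT  vc=[5, 9]
15: 0x14 (blk 5, set 1) → VC-HIT  vc=[13, 9]

MISSES = 3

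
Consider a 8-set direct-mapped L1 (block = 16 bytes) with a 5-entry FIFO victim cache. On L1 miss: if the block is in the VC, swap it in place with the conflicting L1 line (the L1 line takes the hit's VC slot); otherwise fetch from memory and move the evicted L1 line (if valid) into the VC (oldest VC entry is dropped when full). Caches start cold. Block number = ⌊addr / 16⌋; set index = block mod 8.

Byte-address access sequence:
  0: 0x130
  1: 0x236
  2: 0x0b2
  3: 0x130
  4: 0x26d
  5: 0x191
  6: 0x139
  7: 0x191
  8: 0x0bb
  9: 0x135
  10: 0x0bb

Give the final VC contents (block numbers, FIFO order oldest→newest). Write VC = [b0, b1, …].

#0 0x130→b19/s3 MISS; vc=[]
#1 0x236→b35/s3 MISS; vc=[19]
#2 0xb2→b11/s3 MISS; vc=[19,35]
#3 0x130→b19/s3 VC-HIT; vc=[11,35]
#4 0x26d→b38/s6 MISS; vc=[11,35]
#5 0x191→b25/s1 MISS; vc=[11,35]
#6 0x139→b19/s3 L1-HIT; vc=[11,35]
#7 0x191→b25/s1 L1-HIT; vc=[11,35]
#8 0xbb→b11/s3 VC-HIT; vc=[19,35]
#9 0x135→b19/s3 VC-HIT; vc=[11,35]
#10 0xbb→b11/s3 VC-HIT; vc=[19,35]

VC = [19, 35]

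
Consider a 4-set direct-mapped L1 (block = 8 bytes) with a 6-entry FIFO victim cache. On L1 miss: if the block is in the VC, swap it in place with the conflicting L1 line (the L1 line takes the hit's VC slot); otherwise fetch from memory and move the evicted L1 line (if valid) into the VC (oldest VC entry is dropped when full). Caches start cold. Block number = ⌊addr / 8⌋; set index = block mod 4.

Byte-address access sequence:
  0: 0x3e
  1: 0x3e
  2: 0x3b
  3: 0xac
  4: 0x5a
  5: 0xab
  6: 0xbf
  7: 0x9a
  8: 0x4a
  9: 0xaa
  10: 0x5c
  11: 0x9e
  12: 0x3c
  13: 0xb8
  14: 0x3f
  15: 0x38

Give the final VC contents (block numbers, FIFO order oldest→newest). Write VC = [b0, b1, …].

  [0] addr=0x3e blk=7 s=3: MISS | VC []
  [1] addr=0x3e blk=7 s=3: L1-HIT | VC []
  [2] addr=0x3b blk=7 s=3: L1-HIT | VC []
  [3] addr=0xac blk=21 s=1: MISS | VC []
  [4] addr=0x5a blk=11 s=3: MISS | VC [7]
  [5] addr=0xab blk=21 s=1: L1-HIT | VC [7]
  [6] addr=0xbf blk=23 s=3: MISS | VC [7, 11]
  [7] addr=0x9a blk=19 s=3: MISS | VC [7, 11, 23]
  [8] addr=0x4a blk=9 s=1: MISS | VC [7, 11, 23, 21]
  [9] addr=0xaa blk=21 s=1: VC-HIT | VC [7, 11, 23, 9]
  [10] addr=0x5c blk=11 s=3: VC-HIT | VC [7, 19, 23, 9]
  [11] addr=0x9e blk=19 s=3: VC-HIT | VC [7, 11, 23, 9]
  [12] addr=0x3c blk=7 s=3: VC-HIT | VC [19, 11, 23, 9]
  [13] addr=0xb8 blk=23 s=3: VC-HIT | VC [19, 11, 7, 9]
  [14] addr=0x3f blk=7 s=3: VC-HIT | VC [19, 11, 23, 9]
  [15] addr=0x38 blk=7 s=3: L1-HIT | VC [19, 11, 23, 9]

VC = [19, 11, 23, 9]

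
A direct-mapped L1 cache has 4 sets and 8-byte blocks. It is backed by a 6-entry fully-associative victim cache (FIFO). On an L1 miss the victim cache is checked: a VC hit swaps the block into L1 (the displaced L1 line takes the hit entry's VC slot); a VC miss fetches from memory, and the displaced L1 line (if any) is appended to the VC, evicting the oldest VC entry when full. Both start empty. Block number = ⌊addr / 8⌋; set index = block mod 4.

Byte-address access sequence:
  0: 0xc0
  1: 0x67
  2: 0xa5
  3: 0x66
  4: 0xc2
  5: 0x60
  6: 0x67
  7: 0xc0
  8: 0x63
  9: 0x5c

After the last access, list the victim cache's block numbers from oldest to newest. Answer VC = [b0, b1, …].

  [0] addr=0xc0 blk=24 s=0: MISS | VC []
  [1] addr=0x67 blk=12 s=0: MISS | VC [24]
  [2] addr=0xa5 blk=20 s=0: MISS | VC [24, 12]
  [3] addr=0x66 blk=12 s=0: VC-HIT | VC [24, 20]
  [4] addr=0xc2 blk=24 s=0: VC-HIT | VC [12, 20]
  [5] addr=0x60 blk=12 s=0: VC-HIT | VC [24, 20]
  [6] addr=0x67 blk=12 s=0: L1-HIT | VC [24, 20]
  [7] addr=0xc0 blk=24 s=0: VC-HIT | VC [12, 20]
  [8] addr=0x63 blk=12 s=0: VC-HIT | VC [24, 20]
  [9] addr=0x5c blk=11 s=3: MISS | VC [24, 20]

VC = [24, 20]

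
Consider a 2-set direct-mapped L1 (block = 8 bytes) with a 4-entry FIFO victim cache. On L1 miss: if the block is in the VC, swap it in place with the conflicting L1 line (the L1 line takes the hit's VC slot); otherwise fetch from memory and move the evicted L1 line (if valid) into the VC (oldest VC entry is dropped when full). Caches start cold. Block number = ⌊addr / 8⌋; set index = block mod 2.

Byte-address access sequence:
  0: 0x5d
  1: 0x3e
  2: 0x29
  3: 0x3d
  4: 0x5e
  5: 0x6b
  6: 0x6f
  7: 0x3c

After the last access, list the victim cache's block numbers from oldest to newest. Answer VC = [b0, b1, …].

#0 0x5d→b11/s1 MISS; vc=[]
#1 0x3e→b7/s1 MISS; vc=[11]
#2 0x29→b5/s1 MISS; vc=[11,7]
#3 0x3d→b7/s1 VC-HIT; vc=[11,5]
#4 0x5e→b11/s1 VC-HIT; vc=[7,5]
#5 0x6b→b13/s1 MISS; vc=[7,5,11]
#6 0x6f→b13/s1 L1-HIT; vc=[7,5,11]
#7 0x3c→b7/s1 VC-HIT; vc=[13,5,11]

VC = [13, 5, 11]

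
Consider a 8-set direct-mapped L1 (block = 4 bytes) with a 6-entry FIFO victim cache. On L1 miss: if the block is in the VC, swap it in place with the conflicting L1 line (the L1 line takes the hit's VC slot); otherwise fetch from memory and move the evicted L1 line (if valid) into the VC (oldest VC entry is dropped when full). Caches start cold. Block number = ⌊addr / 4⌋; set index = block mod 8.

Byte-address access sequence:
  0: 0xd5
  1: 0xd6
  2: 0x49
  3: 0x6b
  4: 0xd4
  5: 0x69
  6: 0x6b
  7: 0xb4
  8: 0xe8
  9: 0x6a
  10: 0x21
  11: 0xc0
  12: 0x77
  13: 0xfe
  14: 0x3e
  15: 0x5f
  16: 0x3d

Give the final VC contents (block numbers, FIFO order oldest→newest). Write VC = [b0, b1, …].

VC = [53, 58, 8, 45, 63, 23]

0: 0xd5 (blk 53, set 5) → MISS  vc=[]
1: 0xd6 (blk 53, set 5) → L1-HIT  vc=[]
2: 0x49 (blk 18, set 2) → MISS  vc=[]
3: 0x6b (blk 26, set 2) → MISS  vc=[18]
4: 0xd4 (blk 53, set 5) → L1-HIT  vc=[18]
5: 0x69 (blk 26, set 2) → L1-HIT  vc=[18]
6: 0x6b (blk 26, set 2) → L1-HIT  vc=[18]
7: 0xb4 (blk 45, set 5) → MISS  vc=[18, 53]
8: 0xe8 (blk 58, set 2) → MISS  vc=[18, 53, 26]
9: 0x6a (blk 26, set 2) → VC-HIT  vc=[18, 53, 58]
10: 0x21 (blk 8, set 0) → MISS  vc=[18, 53, 58]
11: 0xc0 (blk 48, set 0) → MISS  vc=[18, 53, 58, 8]
12: 0x77 (blk 29, set 5) → MISS  vc=[18, 53, 58, 8, 45]
13: 0xfe (blk 63, set 7) → MISS  vc=[18, 53, 58, 8, 45]
14: 0x3e (blk 15, set 7) → MISS  vc=[18, 53, 58, 8, 45, 63]
15: 0x5f (blk 23, set 7) → MISS  vc=[53, 58, 8, 45, 63, 15]
16: 0x3d (blk 15, set 7) → VC-HIT  vc=[53, 58, 8, 45, 63, 23]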